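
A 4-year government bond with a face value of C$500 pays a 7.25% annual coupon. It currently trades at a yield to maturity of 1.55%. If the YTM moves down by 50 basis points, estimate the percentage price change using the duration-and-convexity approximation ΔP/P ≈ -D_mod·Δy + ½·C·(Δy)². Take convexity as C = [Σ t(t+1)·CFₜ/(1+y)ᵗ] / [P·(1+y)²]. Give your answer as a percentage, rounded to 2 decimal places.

With y = 0.0155:
  t   CF        PV=CF/(1+0.0155)^t    t·PV        t(t+1)·PV
  1        36.25        35.6967        35.6967          71.3934
  2        36.25        35.1518        70.3037         210.9111
  3        36.25        34.6153       103.8459         415.3837
  4       536.25       504.2520     2,017.0078      10,085.0392
  Σ                    609.7158     2,226.8542      10,782.7274
P = 609.7158; D_Mac = 3.65228 yrs; D_mod = 3.59654 yrs; C = 17.14910.
Duration effect: -3.59654 × (-0.005) = +0.017983
Convexity effect: 0.5 × 17.14910 × (-0.005)² = +0.0002144
ΔP/P ≈ +0.017983 + 0.0002144 = +0.018197 = +1.8197%.

+1.82%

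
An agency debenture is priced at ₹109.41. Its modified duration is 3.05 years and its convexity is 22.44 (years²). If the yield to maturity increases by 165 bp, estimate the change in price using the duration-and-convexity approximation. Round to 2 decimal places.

Duration effect: -D_mod·Δy = -3.05 × (+0.0165) = -0.050325
Convexity effect: ½·C·(Δy)² = 0.5 × 22.44 × (0.0165)² = +0.003054645
ΔP/P ≈ -0.050325 + 0.003054645 = -0.047270355
ΔP ≈ 109.41 × (-0.047270355) = -5.17184954055.

-₹5.17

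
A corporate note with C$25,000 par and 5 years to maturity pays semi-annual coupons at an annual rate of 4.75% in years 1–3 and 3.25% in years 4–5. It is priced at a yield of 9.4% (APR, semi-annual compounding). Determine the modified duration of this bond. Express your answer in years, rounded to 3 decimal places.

4.251 years

Periodic yield y = 0.047. First find Macaulay duration:
  t   CF        PV=CF/(1+0.047)^t    t·PV
  1       593.75       567.0965       567.0965
  2       593.75       541.6394     1,083.2788
  3       593.75       517.3251     1,551.9754
  4       593.75       494.1023     1,976.4093
  5       593.75       471.9220     2,359.6099
  6       593.75       450.7373     2,704.4240
  7       406.25       294.5551     2,061.8860
  8       406.25       281.3325     2,250.6601
  9       406.25       268.7034     2,418.3310
  10   25,406.25    16,049.9525   160,499.5246
  Σ                 19,937.3662   177,473.1957
P = 19,937.3662; Macaulay duration = 177,473.1957 / 19,937.3662 = 8.90154 half-year periods = 4.45077 years.
Modified duration = D_Mac / (1 + y) = 4.45077 / 1.047 = 4.25097 years.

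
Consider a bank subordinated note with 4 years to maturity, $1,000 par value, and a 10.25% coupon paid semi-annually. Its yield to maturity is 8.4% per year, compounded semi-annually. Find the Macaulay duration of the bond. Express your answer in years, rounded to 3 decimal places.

3.401 years

Periodic yield y = 0.042. Discount each cash flow and weight by its period:
  t   CF        PV=CF/(1+0.042)^t    t·PV
  1        51.25        49.1843        49.1843
  2        51.25        47.2018        94.4036
  3        51.25        45.2992       135.8977
  4        51.25        43.4733       173.8934
  5        51.25        41.7211       208.6053
  6        51.25        40.0394       240.2364
  7        51.25        38.4255       268.9787
  8     1,051.25       756.4222     6,051.3775
  Σ                  1,061.7668     7,222.5767
Price P = Σ PV = 1,061.7668.
Macaulay duration = Σ(t·PV) / P = 7,222.5767 / 1,061.7668 = 6.80241 half-year periods.
In years: 6.80241 / 2 = 3.40121 years.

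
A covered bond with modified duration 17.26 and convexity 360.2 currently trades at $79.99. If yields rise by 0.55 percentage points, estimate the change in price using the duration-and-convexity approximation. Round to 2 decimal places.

Duration effect: -D_mod·Δy = -17.26 × (+0.0055) = -0.094930
Convexity effect: ½·C·(Δy)² = 0.5 × 360.2 × (0.0055)² = +0.005448025
ΔP/P ≈ -0.094930 + 0.005448025 = -0.089481975
ΔP ≈ 79.99 × (-0.089481975) = -7.15766318025.

-$7.16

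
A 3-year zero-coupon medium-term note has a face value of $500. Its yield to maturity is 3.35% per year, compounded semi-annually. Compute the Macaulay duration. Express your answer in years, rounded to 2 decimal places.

A zero-coupon bond has a single cash flow at maturity, so its Macaulay duration equals its maturity: 3 years.
(Equivalently: 6 semi-annual periods ÷ 2 = 3 years.)

3.00 years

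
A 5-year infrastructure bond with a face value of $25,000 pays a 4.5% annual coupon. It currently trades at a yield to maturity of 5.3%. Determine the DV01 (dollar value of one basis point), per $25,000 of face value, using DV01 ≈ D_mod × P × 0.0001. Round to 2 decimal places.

$10.50

Periodic yield y = 0.053.
  t   CF        PV=CF/(1+0.053)^t    t·PV
  1     1,125.00     1,068.3761     1,068.3761
  2     1,125.00     1,014.6022     2,029.2043
  3     1,125.00       963.5348     2,890.6044
  4     1,125.00       915.0378     3,660.1512
  5    26,125.00    20,179.6878   100,898.4390
  Σ                 24,141.2386   110,546.7751
P = 24,141.2386; D_Mac = 4.57917 yrs; D_mod = 4.34869 yrs.
DV01 ≈ 4.34869 × 24,141.2386 × 0.0001 = 10.498269.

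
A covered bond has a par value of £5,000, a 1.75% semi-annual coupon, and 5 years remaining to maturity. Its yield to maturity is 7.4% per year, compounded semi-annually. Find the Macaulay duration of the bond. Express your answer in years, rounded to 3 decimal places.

4.775 years

Periodic yield y = 0.037. Discount each cash flow and weight by its period:
  t   CF        PV=CF/(1+0.037)^t    t·PV
  1        43.75        42.1890        42.1890
  2        43.75        40.6837        81.3674
  3        43.75        39.2321       117.6964
  4        43.75        37.8323       151.3293
  5        43.75        36.4825       182.4124
  6        43.75        35.1808       211.0847
  7        43.75        33.9255       237.4788
  8        43.75        32.7151       261.7207
  9        43.75        31.5478       283.9303
  10    5,043.75     3,507.2441    35,072.4406
  Σ                  3,837.0329    36,641.6495
Price P = Σ PV = 3,837.0329.
Macaulay duration = Σ(t·PV) / P = 36,641.6495 / 3,837.0329 = 9.54947 half-year periods.
In years: 9.54947 / 2 = 4.77474 years.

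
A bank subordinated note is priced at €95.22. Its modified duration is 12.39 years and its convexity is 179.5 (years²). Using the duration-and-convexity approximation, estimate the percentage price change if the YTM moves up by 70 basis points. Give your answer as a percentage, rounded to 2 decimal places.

Duration effect: -D_mod·Δy = -12.39 × (+0.007) = -0.086730
Convexity effect: ½·C·(Δy)² = 0.5 × 179.5 × (0.007)² = +0.00439775
ΔP/P ≈ -0.086730 + 0.00439775 = -0.08233225
= -8.233225%.

-8.23%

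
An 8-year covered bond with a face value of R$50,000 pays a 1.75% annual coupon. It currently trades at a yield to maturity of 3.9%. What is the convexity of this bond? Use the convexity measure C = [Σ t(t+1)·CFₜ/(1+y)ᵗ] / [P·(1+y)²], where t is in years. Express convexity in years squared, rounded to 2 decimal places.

61.06

With y = 0.039:
  t   CF        PV=CF/(1+0.039)^t    t·PV        t(t+1)·PV
  1       875.00       842.1559       842.1559       1,684.3118
  2       875.00       810.5447     1,621.0894       4,863.2681
  3       875.00       780.1200     2,340.3600       9,361.4400
  4       875.00       750.8373     3,003.3494      15,016.7468
  5       875.00       722.6538     3,613.2692      21,679.6152
  6       875.00       695.5282     4,173.1694      29,212.1861
  7       875.00       669.4208     4,685.9458      37,487.5663
  8    50,875.00    37,461.0583   299,688.4660   2,697,196.1942
  Σ                 42,732.3191   319,967.8051   2,816,501.3285
P = 42,732.3191.
Convexity = Σ t(t+1)·PV / [P·(1+y)²] = 2,816,501.3285 / (42,732.3191 × 1.079521) = 61.05516.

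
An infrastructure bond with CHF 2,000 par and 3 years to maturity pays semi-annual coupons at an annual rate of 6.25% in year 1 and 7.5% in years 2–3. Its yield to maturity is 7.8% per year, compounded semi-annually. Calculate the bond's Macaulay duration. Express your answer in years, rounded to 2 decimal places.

2.76 years

Periodic yield y = 0.039. Discount each cash flow and weight by its period:
  t   CF        PV=CF/(1+0.039)^t    t·PV
  1        62.50        60.1540        60.1540
  2        62.50        57.8960       115.7921
  3        75.00        66.8674       200.6023
  4        75.00        64.3575       257.4299
  5        75.00        61.9418       309.7088
  6     2,075.00     1,649.3955     9,896.3732
  Σ                  1,960.6123    10,840.0603
Price P = Σ PV = 1,960.6123.
Macaulay duration = Σ(t·PV) / P = 10,840.0603 / 1,960.6123 = 5.52892 half-year periods.
In years: 5.52892 / 2 = 2.76446 years.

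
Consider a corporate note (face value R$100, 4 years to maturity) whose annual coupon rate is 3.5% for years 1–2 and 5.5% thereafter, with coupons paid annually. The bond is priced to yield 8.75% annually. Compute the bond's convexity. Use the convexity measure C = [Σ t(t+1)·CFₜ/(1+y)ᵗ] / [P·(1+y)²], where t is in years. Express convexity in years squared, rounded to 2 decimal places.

15.60

With y = 0.0875:
  t   CF        PV=CF/(1+0.0875)^t    t·PV        t(t+1)·PV
  1         3.50         3.2184         3.2184           6.4368
  2         3.50         2.9594         5.9189          17.7566
  3         5.50         4.2764        12.8291          51.3164
  4       105.50        75.4285       301.7139       1,508.5697
  Σ                     85.8827       323.6803       1,584.0796
P = 85.8827.
Convexity = Σ t(t+1)·PV / [P·(1+y)²] = 1,584.0796 / (85.8827 × 1.182656) = 15.59599.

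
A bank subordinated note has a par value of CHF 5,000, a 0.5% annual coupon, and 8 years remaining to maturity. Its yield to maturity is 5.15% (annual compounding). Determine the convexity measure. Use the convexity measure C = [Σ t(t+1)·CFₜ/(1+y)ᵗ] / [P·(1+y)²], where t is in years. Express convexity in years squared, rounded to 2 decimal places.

With y = 0.0515:
  t   CF        PV=CF/(1+0.0515)^t    t·PV        t(t+1)·PV
  1        25.00        23.7756        23.7756          47.5511
  2        25.00        22.6111        45.2222         135.6665
  3        25.00        21.5036        64.5109         258.0438
  4        25.00        20.4505        81.8018         409.0090
  5        25.00        19.4488        97.2442         583.4651
  6        25.00        18.4963       110.9777         776.8437
  7        25.00        17.5904       123.1326         985.0609
  8     5,025.00     3,362.4966    26,899.9726     242,099.7530
  Σ                  3,506.3728    27,446.6375     245,295.3932
P = 3,506.3728.
Convexity = Σ t(t+1)·PV / [P·(1+y)²] = 245,295.3932 / (3,506.3728 × 1.105652) = 63.27217.

63.27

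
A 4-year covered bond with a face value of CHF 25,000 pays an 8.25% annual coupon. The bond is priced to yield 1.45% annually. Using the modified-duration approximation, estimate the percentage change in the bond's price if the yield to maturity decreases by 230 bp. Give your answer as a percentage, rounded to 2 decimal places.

+8.20%

Periodic yield y = 0.0145. Modified duration first:
  t   CF        PV=CF/(1+0.0145)^t    t·PV
  1     2,062.50     2,033.0212     2,033.0212
  2     2,062.50     2,003.9637     4,007.9274
  3     2,062.50     1,975.3216     5,925.9647
  4    27,062.50    25,548.1648   102,192.6590
  Σ                 31,560.4712   114,159.5723
P = 31,560.4712; D_Mac = 3.61717 yrs; D_mod = 3.61717/(1+0.0145) = 3.56547 yrs.
ΔP/P ≈ -D_mod · Δy = -3.56547 × (-0.023) = +0.082006 = +8.2006%.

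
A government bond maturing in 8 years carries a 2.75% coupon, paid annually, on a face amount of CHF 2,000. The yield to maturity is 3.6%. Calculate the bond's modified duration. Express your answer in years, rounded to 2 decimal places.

Periodic yield y = 0.036. First find Macaulay duration:
  t   CF        PV=CF/(1+0.036)^t    t·PV
  1        55.00        53.0888        53.0888
  2        55.00        51.2440       102.4880
  3        55.00        49.4633       148.3900
  4        55.00        47.7445       190.9781
  5        55.00        46.0855       230.4273
  6        55.00        44.4840       266.9042
  7        55.00        42.9383       300.5678
  8     2,055.00     1,548.5805    12,388.6439
  Σ                  1,883.6289    13,681.4882
P = 1,883.6289; Macaulay duration = 13,681.4882 / 1,883.6289 = 7.26337 years.
Modified duration = D_Mac / (1 + y) = 7.26337 / 1.036 = 7.01097 years.

7.01 years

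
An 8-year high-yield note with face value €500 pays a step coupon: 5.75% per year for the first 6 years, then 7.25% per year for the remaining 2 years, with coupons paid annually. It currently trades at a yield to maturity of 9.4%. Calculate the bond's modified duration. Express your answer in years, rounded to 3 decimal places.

5.910 years

Periodic yield y = 0.094. First find Macaulay duration:
  t   CF        PV=CF/(1+0.094)^t    t·PV
  1        28.75        26.2797        26.2797
  2        28.75        24.0217        48.0433
  3        28.75        21.9577        65.8730
  4        28.75        20.0710        80.2839
  5        28.75        18.3464        91.7321
  6        28.75        16.7700       100.6202
  7        36.25        19.3280       135.2960
  8       536.25       261.3537     2,090.8300
  Σ                    408.1282     2,638.9581
P = 408.1282; Macaulay duration = 2,638.9581 / 408.1282 = 6.46600 years.
Modified duration = D_Mac / (1 + y) = 6.46600 / 1.094 = 5.91042 years.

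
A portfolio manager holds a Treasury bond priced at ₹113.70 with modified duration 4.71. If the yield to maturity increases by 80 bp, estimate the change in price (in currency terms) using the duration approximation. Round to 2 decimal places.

Duration approximation: ΔP/P ≈ -D_mod · Δy = -4.71 × (+0.008) = -0.037680.
ΔP ≈ 113.70 × (-0.037680) = -4.284216.

-₹4.28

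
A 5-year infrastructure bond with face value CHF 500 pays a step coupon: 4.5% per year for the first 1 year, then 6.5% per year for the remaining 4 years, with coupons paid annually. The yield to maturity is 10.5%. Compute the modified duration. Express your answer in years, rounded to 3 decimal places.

4.022 years

Periodic yield y = 0.105. First find Macaulay duration:
  t   CF        PV=CF/(1+0.105)^t    t·PV
  1        22.50        20.3620        20.3620
  2        32.50        26.6170        53.2340
  3        32.50        24.0878        72.2633
  4        32.50        21.7989        87.1955
  5       532.50       323.2274     1,616.1372
  Σ                    416.0931     1,849.1920
P = 416.0931; Macaulay duration = 1,849.1920 / 416.0931 = 4.44418 years.
Modified duration = D_Mac / (1 + y) = 4.44418 / 1.105 = 4.02188 years.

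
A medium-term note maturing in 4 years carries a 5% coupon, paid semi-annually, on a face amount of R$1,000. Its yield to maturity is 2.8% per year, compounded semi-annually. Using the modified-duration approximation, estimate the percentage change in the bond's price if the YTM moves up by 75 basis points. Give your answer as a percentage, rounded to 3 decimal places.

Periodic yield y = 0.014. Modified duration first:
  t   CF        PV=CF/(1+0.014)^t    t·PV
  1        25.00        24.6548        24.6548
  2        25.00        24.3144        48.6289
  3        25.00        23.9787        71.9362
  4        25.00        23.6477        94.5906
  5        25.00        23.3212       116.6058
  6        25.00        22.9992       137.9951
  7        25.00        22.6816       158.7714
  8     1,025.00       917.1075     7,336.8597
  Σ                  1,082.7051     7,990.0425
P = 1,082.7051; D_Mac = 7.37970 half-year periods = 3.68985 yrs; D_mod = 3.68985/(1+0.014) = 3.63891 yrs.
ΔP/P ≈ -D_mod · Δy = -3.63891 × (+0.0075) = -0.027292 = -2.7292%.

-2.729%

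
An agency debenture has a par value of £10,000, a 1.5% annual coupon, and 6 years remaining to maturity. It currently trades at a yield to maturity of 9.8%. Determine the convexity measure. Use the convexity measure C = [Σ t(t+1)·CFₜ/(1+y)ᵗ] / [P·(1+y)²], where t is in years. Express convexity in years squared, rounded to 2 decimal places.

With y = 0.098:
  t   CF        PV=CF/(1+0.098)^t    t·PV        t(t+1)·PV
  1       150.00       136.6120       136.6120         273.2240
  2       150.00       124.4190       248.8379         746.5138
  3       150.00       113.3142       339.9425       1,359.7701
  4       150.00       103.2005       412.8021       2,064.0105
  5       150.00        93.9895       469.9477       2,819.6864
  6    10,150.00     5,792.3127    34,753.8764     243,277.1346
  Σ                  6,363.8480    36,362.0187     250,540.3394
P = 6,363.8480.
Convexity = Σ t(t+1)·PV / [P·(1+y)²] = 250,540.3394 / (6,363.8480 × 1.205604) = 32.65526.

32.66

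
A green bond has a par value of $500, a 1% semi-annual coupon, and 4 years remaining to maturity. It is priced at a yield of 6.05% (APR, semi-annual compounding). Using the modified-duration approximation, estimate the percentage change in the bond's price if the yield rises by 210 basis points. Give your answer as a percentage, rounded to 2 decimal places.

-7.99%

Periodic yield y = 0.03025. Modified duration first:
  t   CF        PV=CF/(1+0.03025)^t    t·PV
  1         2.50         2.4266         2.4266
  2         2.50         2.3553         4.7107
  3         2.50         2.2862         6.8586
  4         2.50         2.2191         8.8762
  5         2.50         2.1539        10.7695
  6         2.50         2.0907        12.5440
  7         2.50         2.0293        14.2049
  8       502.50       395.9087     3,167.2699
  Σ                    411.4698     3,227.6604
P = 411.4698; D_Mac = 7.84422 half-year periods = 3.92211 yrs; D_mod = 3.92211/(1+0.03025) = 3.80695 yrs.
ΔP/P ≈ -D_mod · Δy = -3.80695 × (+0.021) = -0.079946 = -7.9946%.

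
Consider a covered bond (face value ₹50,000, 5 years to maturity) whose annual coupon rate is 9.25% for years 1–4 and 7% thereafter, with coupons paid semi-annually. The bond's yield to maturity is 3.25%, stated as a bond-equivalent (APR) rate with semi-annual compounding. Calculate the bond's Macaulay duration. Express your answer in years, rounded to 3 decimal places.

Periodic yield y = 0.01625. Discount each cash flow and weight by its period:
  t   CF        PV=CF/(1+0.01625)^t    t·PV
  1     2,312.50     2,275.5228     2,275.5228
  2     2,312.50     2,239.1368     4,478.2736
  3     2,312.50     2,203.3326     6,609.9979
  4     2,312.50     2,168.1010     8,672.4039
  5     2,312.50     2,133.4327    10,667.1635
  6     2,312.50     2,099.3188    12,595.9126
  7     2,312.50     2,065.7503    14,460.2523
  8     2,312.50     2,032.7187    16,261.7492
  9     1,750.00     1,513.6763    13,623.0870
  10   51,750.00    44,045.8269   440,458.2694
  Σ                 62,776.8169   530,102.6323
Price P = Σ PV = 62,776.8169.
Macaulay duration = Σ(t·PV) / P = 530,102.6323 / 62,776.8169 = 8.44424 half-year periods.
In years: 8.44424 / 2 = 4.22212 years.

4.222 years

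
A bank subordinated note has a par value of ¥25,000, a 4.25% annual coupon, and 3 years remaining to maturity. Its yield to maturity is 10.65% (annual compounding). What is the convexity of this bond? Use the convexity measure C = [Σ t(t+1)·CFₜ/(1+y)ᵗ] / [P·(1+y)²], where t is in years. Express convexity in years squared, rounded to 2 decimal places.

With y = 0.1065:
  t   CF        PV=CF/(1+0.1065)^t    t·PV        t(t+1)·PV
  1     1,062.50       960.2350       960.2350       1,920.4700
  2     1,062.50       867.8129     1,735.6258       5,206.8774
  3    26,062.50    19,238.0840    57,714.2521     230,857.0085
  Σ                 21,066.1319    60,410.1129     237,984.3558
P = 21,066.1319.
Convexity = Σ t(t+1)·PV / [P·(1+y)²] = 237,984.3558 / (21,066.1319 × 1.224342) = 9.22701.

9.23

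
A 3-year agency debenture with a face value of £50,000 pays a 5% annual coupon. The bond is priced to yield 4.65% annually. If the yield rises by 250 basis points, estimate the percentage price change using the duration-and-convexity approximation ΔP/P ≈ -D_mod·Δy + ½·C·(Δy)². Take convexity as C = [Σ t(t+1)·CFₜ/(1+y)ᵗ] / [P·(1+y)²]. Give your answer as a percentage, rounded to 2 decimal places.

-6.51%

With y = 0.0465:
  t   CF        PV=CF/(1+0.0465)^t    t·PV        t(t+1)·PV
  1     2,500.00     2,388.9154     2,388.9154       4,777.8309
  2     2,500.00     2,282.7668     4,565.5336      13,696.6007
  3    52,500.00    45,808.0290   137,424.0869     549,696.3477
  Σ                 50,479.7112   144,378.5359     568,170.7792
P = 50,479.7112; D_Mac = 2.86013 yrs; D_mod = 2.73304 yrs; C = 10.27741.
Duration effect: -2.73304 × (+0.025) = -0.068326
Convexity effect: 0.5 × 10.27741 × (0.025)² = +0.0032117
ΔP/P ≈ -0.068326 + 0.0032117 = -0.065114 = -6.5114%.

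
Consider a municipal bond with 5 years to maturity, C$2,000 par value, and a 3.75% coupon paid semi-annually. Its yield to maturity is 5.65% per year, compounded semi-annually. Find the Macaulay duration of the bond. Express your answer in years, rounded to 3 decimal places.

4.584 years

Periodic yield y = 0.02825. Discount each cash flow and weight by its period:
  t   CF        PV=CF/(1+0.02825)^t    t·PV
  1        37.50        36.4697        36.4697
  2        37.50        35.4678        70.9355
  3        37.50        34.4933       103.4800
  4        37.50        33.5457       134.1827
  5        37.50        32.6240       163.1202
  6        37.50        31.7277       190.3664
  7        37.50        30.8560       215.9923
  8        37.50        30.0083       240.0665
  9        37.50        29.1839       262.6548
  10    2,037.50     1,542.0925    15,420.9254
  Σ                  1,836.4690    16,838.1934
Price P = Σ PV = 1,836.4690.
Macaulay duration = Σ(t·PV) / P = 16,838.1934 / 1,836.4690 = 9.16879 half-year periods.
In years: 9.16879 / 2 = 4.58439 years.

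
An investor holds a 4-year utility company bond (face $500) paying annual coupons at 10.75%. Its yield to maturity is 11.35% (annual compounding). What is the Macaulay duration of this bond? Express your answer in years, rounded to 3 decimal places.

3.449 years

Periodic yield y = 0.1135. Discount each cash flow and weight by its year:
  t   CF        PV=CF/(1+0.1135)^t    t·PV
  1        53.75        48.2712        48.2712
  2        53.75        43.3509        86.7018
  3        53.75        38.9321       116.7963
  4       553.75       360.2076     1,440.8303
  Σ                    490.7618     1,692.5996
Price P = Σ PV = 490.7618.
Macaulay duration = Σ(t·PV) / P = 1,692.5996 / 490.7618 = 3.44892 years.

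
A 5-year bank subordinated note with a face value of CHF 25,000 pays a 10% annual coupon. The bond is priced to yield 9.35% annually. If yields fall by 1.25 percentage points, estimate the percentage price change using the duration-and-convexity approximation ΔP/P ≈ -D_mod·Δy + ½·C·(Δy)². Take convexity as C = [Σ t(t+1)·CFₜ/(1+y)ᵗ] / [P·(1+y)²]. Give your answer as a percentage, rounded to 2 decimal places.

+4.93%

With y = 0.0935:
  t   CF        PV=CF/(1+0.0935)^t    t·PV        t(t+1)·PV
  1     2,500.00     2,286.2369     2,286.2369       4,572.4737
  2     2,500.00     2,090.7516     4,181.5032      12,544.5095
  3     2,500.00     1,911.9813     5,735.9440      22,943.7759
  4     2,500.00     1,748.4969     6,993.9875      34,969.9374
  5    27,500.00    17,588.9031    87,944.5156     527,667.0938
  Σ                 25,626.3698   107,142.1871     602,697.7903
P = 25,626.3698; D_Mac = 4.18094 yrs; D_mod = 3.82344 yrs; C = 19.66867.
Duration effect: -3.82344 × (-0.0125) = +0.047793
Convexity effect: 0.5 × 19.66867 × (-0.0125)² = +0.0015366
ΔP/P ≈ +0.047793 + 0.0015366 = +0.049330 = +4.9330%.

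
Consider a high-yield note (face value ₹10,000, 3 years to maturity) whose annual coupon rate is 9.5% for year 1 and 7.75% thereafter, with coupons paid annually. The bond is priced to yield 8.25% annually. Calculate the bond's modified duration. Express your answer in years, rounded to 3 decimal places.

2.549 years

Periodic yield y = 0.0825. First find Macaulay duration:
  t   CF        PV=CF/(1+0.0825)^t    t·PV
  1       950.00       877.5982       877.5982
  2       775.00       661.3721     1,322.7443
  3    10,775.00     8,494.4167    25,483.2502
  Σ                 10,033.3870    27,683.5926
P = 10,033.3870; Macaulay duration = 27,683.5926 / 10,033.3870 = 2.75915 years.
Modified duration = D_Mac / (1 + y) = 2.75915 / 1.0825 = 2.54887 years.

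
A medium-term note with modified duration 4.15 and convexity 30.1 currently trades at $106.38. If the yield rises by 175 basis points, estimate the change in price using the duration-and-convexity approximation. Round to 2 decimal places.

-$7.24

Duration effect: -D_mod·Δy = -4.15 × (+0.0175) = -0.072625
Convexity effect: ½·C·(Δy)² = 0.5 × 30.1 × (0.0175)² = +0.0046090625
ΔP/P ≈ -0.072625 + 0.0046090625 = -0.0680159375
ΔP ≈ 106.38 × (-0.0680159375) = -7.23553543125.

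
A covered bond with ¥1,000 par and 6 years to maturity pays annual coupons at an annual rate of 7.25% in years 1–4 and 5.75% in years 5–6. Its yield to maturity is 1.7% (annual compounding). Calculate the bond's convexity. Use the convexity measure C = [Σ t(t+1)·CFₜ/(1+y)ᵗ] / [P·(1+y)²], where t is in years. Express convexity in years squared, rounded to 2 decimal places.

33.42

With y = 0.017:
  t   CF        PV=CF/(1+0.017)^t    t·PV        t(t+1)·PV
  1        72.50        71.2881        71.2881         142.5762
  2        72.50        70.0965       140.1929         420.5788
  3        72.50        68.9247       206.7742         827.0969
  4        72.50        67.7726       271.0904       1,355.4521
  5        57.50        52.8522       264.2610       1,585.5660
  6     1,057.50       955.7728     5,734.6367      40,142.4568
  Σ                  1,286.7069     6,688.2434      44,473.7269
P = 1,286.7069.
Convexity = Σ t(t+1)·PV / [P·(1+y)²] = 44,473.7269 / (1,286.7069 × 1.034289) = 33.41812.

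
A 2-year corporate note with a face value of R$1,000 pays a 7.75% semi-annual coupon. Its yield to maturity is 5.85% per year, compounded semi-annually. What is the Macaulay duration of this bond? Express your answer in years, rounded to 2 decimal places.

Periodic yield y = 0.02925. Discount each cash flow and weight by its period:
  t   CF        PV=CF/(1+0.02925)^t    t·PV
  1        38.75        37.6488        37.6488
  2        38.75        36.5788        73.1577
  3        38.75        35.5393       106.6180
  4     1,038.75       925.6089     3,702.4357
  Σ                  1,035.3759     3,919.8601
Price P = Σ PV = 1,035.3759.
Macaulay duration = Σ(t·PV) / P = 3,919.8601 / 1,035.3759 = 3.78593 half-year periods.
In years: 3.78593 / 2 = 1.89296 years.

1.89 years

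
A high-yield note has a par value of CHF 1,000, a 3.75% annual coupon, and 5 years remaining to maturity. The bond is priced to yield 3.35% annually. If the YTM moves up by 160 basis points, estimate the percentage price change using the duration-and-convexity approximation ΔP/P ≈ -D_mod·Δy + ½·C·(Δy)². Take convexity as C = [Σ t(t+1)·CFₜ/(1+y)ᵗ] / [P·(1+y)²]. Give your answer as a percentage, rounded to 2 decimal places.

With y = 0.0335:
  t   CF        PV=CF/(1+0.0335)^t    t·PV        t(t+1)·PV
  1        37.50        36.2845        36.2845          72.5689
  2        37.50        35.1083        70.2167         210.6500
  3        37.50        33.9703       101.9110         407.6440
  4        37.50        32.8692       131.4769         657.3843
  5     1,037.50       879.9048     4,399.5241      26,397.1448
  Σ                  1,018.1372     4,739.4132      27,745.3922
P = 1,018.1372; D_Mac = 4.65498 yrs; D_mod = 4.50410 yrs; C = 25.51312.
Duration effect: -4.50410 × (+0.016) = -0.072066
Convexity effect: 0.5 × 25.51312 × (0.016)² = +0.0032657
ΔP/P ≈ -0.072066 + 0.0032657 = -0.068800 = -6.8800%.

-6.88%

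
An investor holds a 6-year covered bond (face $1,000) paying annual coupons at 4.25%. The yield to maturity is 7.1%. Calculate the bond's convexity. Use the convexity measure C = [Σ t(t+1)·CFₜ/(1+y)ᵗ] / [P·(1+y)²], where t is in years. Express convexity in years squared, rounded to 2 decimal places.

31.54

With y = 0.071:
  t   CF        PV=CF/(1+0.071)^t    t·PV        t(t+1)·PV
  1        42.50        39.6825        39.6825          79.3651
  2        42.50        37.0519        74.1037         222.3111
  3        42.50        34.5956       103.7867         415.1469
  4        42.50        32.3021       129.2085         646.0424
  5        42.50        30.1607       150.8036         904.8213
  6     1,042.50       690.7792     4,144.6751      29,012.7255
  Σ                    864.5720     4,642.2601      31,280.4124
P = 864.5720.
Convexity = Σ t(t+1)·PV / [P·(1+y)²] = 31,280.4124 / (864.5720 × 1.147041) = 31.54223.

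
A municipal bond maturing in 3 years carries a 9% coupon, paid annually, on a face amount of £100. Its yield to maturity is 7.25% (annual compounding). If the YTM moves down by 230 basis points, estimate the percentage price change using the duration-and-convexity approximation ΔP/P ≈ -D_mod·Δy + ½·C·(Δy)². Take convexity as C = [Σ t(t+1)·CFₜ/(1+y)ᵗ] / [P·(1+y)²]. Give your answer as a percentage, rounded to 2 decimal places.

+6.18%

With y = 0.0725:
  t   CF        PV=CF/(1+0.0725)^t    t·PV        t(t+1)·PV
  1         9.00         8.3916         8.3916          16.7832
  2         9.00         7.8243        15.6487          46.9461
  3       109.00        88.3557       265.0671       1,060.2685
  Σ                    104.5717       289.1074       1,123.9977
P = 104.5717; D_Mac = 2.76468 yrs; D_mod = 2.57779 yrs; C = 9.34452.
Duration effect: -2.57779 × (-0.023) = +0.059289
Convexity effect: 0.5 × 9.34452 × (-0.023)² = +0.0024716
ΔP/P ≈ +0.059289 + 0.0024716 = +0.061761 = +6.1761%.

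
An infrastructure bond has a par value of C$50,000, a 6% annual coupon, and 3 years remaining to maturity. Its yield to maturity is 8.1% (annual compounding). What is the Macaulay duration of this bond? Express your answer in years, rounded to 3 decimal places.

Periodic yield y = 0.081. Discount each cash flow and weight by its year:
  t   CF        PV=CF/(1+0.081)^t    t·PV
  1     3,000.00     2,775.2081     2,775.2081
  2     3,000.00     2,567.2601     5,134.5201
  3    53,000.00    41,956.4551   125,869.3654
  Σ                 47,298.9233   133,779.0936
Price P = Σ PV = 47,298.9233.
Macaulay duration = Σ(t·PV) / P = 133,779.0936 / 47,298.9233 = 2.82838 years.

2.828 years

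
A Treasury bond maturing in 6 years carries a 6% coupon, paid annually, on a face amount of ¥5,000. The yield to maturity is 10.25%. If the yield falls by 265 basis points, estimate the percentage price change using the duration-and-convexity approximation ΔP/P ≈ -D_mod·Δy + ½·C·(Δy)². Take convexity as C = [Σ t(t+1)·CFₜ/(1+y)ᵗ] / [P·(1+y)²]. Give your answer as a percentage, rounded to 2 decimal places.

+13.27%

With y = 0.1025:
  t   CF        PV=CF/(1+0.1025)^t    t·PV        t(t+1)·PV
  1       300.00       272.1088       272.1088         544.2177
  2       300.00       246.8107       493.6215       1,480.8645
  3       300.00       223.8646       671.5939       2,686.3754
  4       300.00       203.0518       812.2072       4,061.0362
  5       300.00       184.1740       920.8699       5,525.2193
  6     5,300.00     2,951.2383    17,707.4299     123,952.0093
  Σ                  4,081.2483    20,877.8312     138,249.7223
P = 4,081.2483; D_Mac = 5.11555 yrs; D_mod = 4.63995 yrs; C = 27.86853.
Duration effect: -4.63995 × (-0.0265) = +0.122959
Convexity effect: 0.5 × 27.86853 × (-0.0265)² = +0.0097853
ΔP/P ≈ +0.122959 + 0.0097853 = +0.132744 = +13.2744%.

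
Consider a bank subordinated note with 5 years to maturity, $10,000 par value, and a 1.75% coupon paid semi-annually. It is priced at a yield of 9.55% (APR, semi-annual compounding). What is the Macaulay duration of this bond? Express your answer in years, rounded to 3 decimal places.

4.760 years

Periodic yield y = 0.04775. Discount each cash flow and weight by its period:
  t   CF        PV=CF/(1+0.04775)^t    t·PV
  1        87.50        83.5123        83.5123
  2        87.50        79.7063       159.4126
  3        87.50        76.0738       228.2214
  4        87.50        72.6068       290.4273
  5        87.50        69.2978       346.4892
  6        87.50        66.1397       396.8380
  7        87.50        63.1254       441.8780
  8        87.50        60.2486       481.9885
  9        87.50        57.5028       517.5252
  10   10,087.50     6,327.1314    63,271.3138
  Σ                  6,955.3449    66,217.6064
Price P = Σ PV = 6,955.3449.
Macaulay duration = Σ(t·PV) / P = 66,217.6064 / 6,955.3449 = 9.52039 half-year periods.
In years: 9.52039 / 2 = 4.76020 years.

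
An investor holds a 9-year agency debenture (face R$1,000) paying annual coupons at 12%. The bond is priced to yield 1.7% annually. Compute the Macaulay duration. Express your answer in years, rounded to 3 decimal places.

6.795 years

Periodic yield y = 0.017. Discount each cash flow and weight by its year:
  t   CF        PV=CF/(1+0.017)^t    t·PV
  1       120.00       117.9941       117.9941
  2       120.00       116.0217       232.0435
  3       120.00       114.0823       342.2470
  4       120.00       112.1754       448.7014
  5       120.00       110.3002       551.5012
  6       120.00       108.4565       650.7389
  7       120.00       106.6435       746.5048
  8       120.00       104.8609       838.8873
  9     1,120.00       962.3420     8,661.0781
  Σ                  1,852.8767    12,589.6963
Price P = Σ PV = 1,852.8767.
Macaulay duration = Σ(t·PV) / P = 12,589.6963 / 1,852.8767 = 6.79468 years.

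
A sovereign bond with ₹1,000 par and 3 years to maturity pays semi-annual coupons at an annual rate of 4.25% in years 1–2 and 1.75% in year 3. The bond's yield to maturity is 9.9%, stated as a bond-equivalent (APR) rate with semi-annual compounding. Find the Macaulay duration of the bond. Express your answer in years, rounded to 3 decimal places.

2.835 years

Periodic yield y = 0.0495. Discount each cash flow and weight by its period:
  t   CF        PV=CF/(1+0.0495)^t    t·PV
  1        21.25        20.2477        20.2477
  2        21.25        19.2927        38.5855
  3        21.25        18.3828        55.1484
  4        21.25        17.5158        70.0631
  5         8.75         6.8722        34.3610
  6     1,008.75       754.8991     4,529.3944
  Σ                    837.2103     4,747.8001
Price P = Σ PV = 837.2103.
Macaulay duration = Σ(t·PV) / P = 4,747.8001 / 837.2103 = 5.67098 half-year periods.
In years: 5.67098 / 2 = 2.83549 years.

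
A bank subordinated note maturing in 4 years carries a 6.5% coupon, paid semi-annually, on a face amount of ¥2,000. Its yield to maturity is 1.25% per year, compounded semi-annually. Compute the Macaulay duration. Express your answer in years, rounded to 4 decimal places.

Periodic yield y = 0.00625. Discount each cash flow and weight by its period:
  t   CF        PV=CF/(1+0.00625)^t    t·PV
  1        65.00        64.5963        64.5963
  2        65.00        64.1951       128.3901
  3        65.00        63.7963       191.3890
  4        65.00        63.4001       253.6003
  5        65.00        63.0063       315.0314
  6        65.00        62.6149       375.6897
  7        65.00        62.2260       435.5822
  8     2,065.00     1,964.5944    15,716.7555
  Σ                  2,408.4294    17,481.0345
Price P = Σ PV = 2,408.4294.
Macaulay duration = Σ(t·PV) / P = 17,481.0345 / 2,408.4294 = 7.25827 half-year periods.
In years: 7.25827 / 2 = 3.62914 years.

3.6291 years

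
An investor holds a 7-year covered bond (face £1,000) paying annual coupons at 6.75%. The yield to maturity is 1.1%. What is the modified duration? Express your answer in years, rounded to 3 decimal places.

5.936 years

Periodic yield y = 0.011. First find Macaulay duration:
  t   CF        PV=CF/(1+0.011)^t    t·PV
  1        67.50        66.7656        66.7656
  2        67.50        66.0391       132.0783
  3        67.50        65.3206       195.9619
  4        67.50        64.6099       258.4396
  5        67.50        63.9069       319.5347
  6        67.50        63.2116       379.2696
  7     1,067.50       988.8030     6,921.6213
  Σ                  1,378.6568     8,273.6710
P = 1,378.6568; Macaulay duration = 8,273.6710 / 1,378.6568 = 6.00125 years.
Modified duration = D_Mac / (1 + y) = 6.00125 / 1.011 = 5.93596 years.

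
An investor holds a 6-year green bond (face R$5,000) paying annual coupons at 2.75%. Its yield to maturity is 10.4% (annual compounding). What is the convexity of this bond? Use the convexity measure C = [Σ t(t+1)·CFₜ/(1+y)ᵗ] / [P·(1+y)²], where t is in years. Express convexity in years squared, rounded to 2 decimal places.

30.75

With y = 0.104:
  t   CF        PV=CF/(1+0.104)^t    t·PV        t(t+1)·PV
  1       137.50       124.5471       124.5471         249.0942
  2       137.50       112.8144       225.6288         676.8864
  3       137.50       102.1870       306.5609       1,226.2435
  4       137.50        92.5607       370.2426       1,851.2130
  5       137.50        83.8412       419.2059       2,515.2351
  6     5,137.50     2,837.5100    17,025.0598     119,175.4183
  Σ                  3,353.4602    18,471.2450     125,694.0906
P = 3,353.4602.
Convexity = Σ t(t+1)·PV / [P·(1+y)²] = 125,694.0906 / (3,353.4602 × 1.218816) = 30.75272.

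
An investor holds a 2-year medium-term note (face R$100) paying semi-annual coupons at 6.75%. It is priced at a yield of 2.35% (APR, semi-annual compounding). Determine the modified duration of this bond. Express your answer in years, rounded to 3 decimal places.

Periodic yield y = 0.01175. First find Macaulay duration:
  t   CF        PV=CF/(1+0.01175)^t    t·PV
  1        3.375         3.3358         3.3358
  2        3.375         3.2971         6.5941
  3        3.375         3.2588         9.7763
  4      103.375        98.6558       394.6232
  Σ                    108.5475       414.3295
P = 108.5475; Macaulay duration = 414.3295 / 108.5475 = 3.81704 half-year periods = 1.90852 years.
Modified duration = D_Mac / (1 + y) = 1.90852 / 1.01175 = 1.88635 years.

1.886 years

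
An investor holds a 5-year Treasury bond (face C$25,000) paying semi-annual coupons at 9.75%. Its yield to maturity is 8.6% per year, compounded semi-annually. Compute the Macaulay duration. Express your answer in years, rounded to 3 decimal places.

4.097 years

Periodic yield y = 0.043. Discount each cash flow and weight by its period:
  t   CF        PV=CF/(1+0.043)^t    t·PV
  1     1,218.75     1,168.5043     1,168.5043
  2     1,218.75     1,120.3301     2,240.6602
  3     1,218.75     1,074.1420     3,222.4260
  4     1,218.75     1,029.8581     4,119.4325
  5     1,218.75       987.3999     4,936.9996
  6     1,218.75       946.6922     5,680.1529
  7     1,218.75       907.6627     6,353.6386
  8     1,218.75       870.2422     6,961.9380
  9     1,218.75       834.3646     7,509.2811
  10   26,218.75    17,209.5256   172,095.2558
  Σ                 26,148.7217   214,288.2891
Price P = Σ PV = 26,148.7217.
Macaulay duration = Σ(t·PV) / P = 214,288.2891 / 26,148.7217 = 8.19498 half-year periods.
In years: 8.19498 / 2 = 4.09749 years.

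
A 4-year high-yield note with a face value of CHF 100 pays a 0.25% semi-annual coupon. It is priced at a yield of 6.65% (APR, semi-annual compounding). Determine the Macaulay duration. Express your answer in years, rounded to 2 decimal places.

3.98 years

Periodic yield y = 0.03325. Discount each cash flow and weight by its period:
  t   CF        PV=CF/(1+0.03325)^t    t·PV
  1        0.125         0.1210         0.1210
  2        0.125         0.1171         0.2342
  3        0.125         0.1133         0.3399
  4        0.125         0.1097         0.4387
  5        0.125         0.1061         0.5307
  6        0.125         0.1027         0.6164
  7        0.125         0.0994         0.6959
  8      100.125        77.0725       616.5797
  Σ                     77.8418       619.5564
Price P = Σ PV = 77.8418.
Macaulay duration = Σ(t·PV) / P = 619.5564 / 77.8418 = 7.95917 half-year periods.
In years: 7.95917 / 2 = 3.97959 years.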